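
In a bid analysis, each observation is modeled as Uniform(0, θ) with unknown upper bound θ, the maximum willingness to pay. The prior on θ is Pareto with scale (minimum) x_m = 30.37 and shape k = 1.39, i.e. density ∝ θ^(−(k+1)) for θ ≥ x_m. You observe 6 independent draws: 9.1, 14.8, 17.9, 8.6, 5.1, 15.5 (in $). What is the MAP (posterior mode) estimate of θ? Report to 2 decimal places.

30.37

A Pareto(scale x_m, shape k) prior on the upper bound θ of Uniform(0, θ) is conjugate: posterior is Pareto(max(x_m, max xᵢ), k + n).
Sample maximum = 17.9; prior scale x_m = 30.37 → posterior scale = max = 30.37.
Posterior shape = 1.39 + 6 = 7.39.
The Pareto density is decreasing on [x_m, ∞), so the mode is x_m = 30.37.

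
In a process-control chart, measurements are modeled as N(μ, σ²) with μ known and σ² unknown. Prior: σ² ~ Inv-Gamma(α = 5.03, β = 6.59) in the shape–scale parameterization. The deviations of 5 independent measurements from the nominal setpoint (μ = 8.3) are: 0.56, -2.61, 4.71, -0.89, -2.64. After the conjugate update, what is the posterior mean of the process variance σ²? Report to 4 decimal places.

3.8477

With known mean μ and an Inverse-Gamma(α, β) prior on σ², the Normal likelihood is conjugate: posterior is Inv-Gamma(α + n/2, β + Σ(xᵢ−μ)²/2).
Σ(xᵢ−μ)² = (0.56)² + (-2.61)² + (4.71)² + (-0.89)² + (-2.64)² = 37.0715.
Posterior: Inv-Gamma(5.03 + 5/2, 6.59 + 37.0715/2) = Inv-Gamma(7.53, 25.12575).
E[σ²|data] = β/(α−1) = 25.12575/6.53 = 3.8477.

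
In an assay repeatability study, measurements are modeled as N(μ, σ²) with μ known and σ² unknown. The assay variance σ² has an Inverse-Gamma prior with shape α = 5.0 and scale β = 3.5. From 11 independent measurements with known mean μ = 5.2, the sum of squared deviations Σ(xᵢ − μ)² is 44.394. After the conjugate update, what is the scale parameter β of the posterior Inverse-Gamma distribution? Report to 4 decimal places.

With known mean μ and an Inverse-Gamma(α, β) prior on σ², the Normal likelihood is conjugate: posterior is Inv-Gamma(α + n/2, β + Σ(xᵢ−μ)²/2).
Posterior: Inv-Gamma(5.0 + 11/2, 3.5 + 44.394/2) = Inv-Gamma(10.50, 25.6970).
Posterior β = 25.6970.

25.6970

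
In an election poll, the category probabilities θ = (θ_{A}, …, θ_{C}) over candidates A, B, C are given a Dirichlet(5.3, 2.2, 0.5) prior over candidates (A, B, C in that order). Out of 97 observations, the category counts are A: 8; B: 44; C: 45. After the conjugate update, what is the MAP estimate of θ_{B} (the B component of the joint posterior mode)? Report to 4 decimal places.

The Dirichlet prior is conjugate to the Multinomial likelihood: each posterior αⱼ = prior αⱼ + observed count nⱼ.
Posterior concentration: (13.3, 46.2, 45.5), total = 105.0.
Joint mode component: (α_{B}−1)/(Σα−K) = 45.2/102.0 = 0.4431.

0.4431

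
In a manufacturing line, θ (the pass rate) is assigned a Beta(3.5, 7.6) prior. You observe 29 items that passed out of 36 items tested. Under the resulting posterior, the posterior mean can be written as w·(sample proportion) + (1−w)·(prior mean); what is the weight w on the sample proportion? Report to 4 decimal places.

0.7643

The Beta prior is conjugate to a Binomial/Bernoulli likelihood; the update adds successes to α and failures to β.
Posterior mean = (α₀+k)/(α₀+β₀+n) = [n/(α₀+β₀+n)]·(k/n) + [(α₀+β₀)/(α₀+β₀+n)]·α₀/(α₀+β₀), so only n and the prior enter the weight.
The weight on the data is w = n/(α₀+β₀+n) = 36/(3.5+7.6+36) = 36/47.1 = 0.7643.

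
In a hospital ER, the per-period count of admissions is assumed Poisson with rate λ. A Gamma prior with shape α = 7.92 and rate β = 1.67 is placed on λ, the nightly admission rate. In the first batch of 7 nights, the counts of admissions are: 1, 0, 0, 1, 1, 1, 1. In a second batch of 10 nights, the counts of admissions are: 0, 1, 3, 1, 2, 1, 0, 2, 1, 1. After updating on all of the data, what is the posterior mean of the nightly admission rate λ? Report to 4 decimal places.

1.3348

With a Gamma(shape α, rate β) prior, the Poisson likelihood is conjugate: the posterior is Gamma(α + ΣXᵢ, β + n).
Batch 1: sum of counts S = 5 over n = 7 nights.
After batch 1: Gamma(α+S, β+n) = Gamma(7.92+5, 1.67+7) = Gamma(12.92, 8.67).
Batch 2: sum of counts S = 12 over n = 10 nights.
After batch 2: Gamma(α+S, β+n) = Gamma(12.92+12, 8.67+10) = Gamma(24.92, 18.67).
Posterior mean = α/β = 24.92/18.67 = 1.3348.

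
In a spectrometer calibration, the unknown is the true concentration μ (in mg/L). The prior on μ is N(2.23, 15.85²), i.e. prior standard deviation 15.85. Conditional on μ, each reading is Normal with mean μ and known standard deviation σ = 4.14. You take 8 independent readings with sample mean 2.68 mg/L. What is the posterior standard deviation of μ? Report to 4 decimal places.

1.4575

For Normal data with known variance σ², a Normal(μ₀, σ₀²) prior on μ is conjugate. Posterior precision = 1/σ₀² + n/σ²; posterior mean is the precision-weighted average of μ₀ and x̄.
σ₀² = 15.85² = 251.2225, σ² = 4.14² = 17.1396; σ² + n·σ₀² = 17.1396 + 8·251.2225 = 2026.9196.
Posterior precision = 1/σ₀² + n/σ² = 1/251.2225 + 8/17.1396 = (σ² + n·σ₀²)/(σ₀²σ²) = 2026.9196/(251.2225·17.1396); posterior variance σₙ² = σ₀²σ²/(σ² + n·σ₀²) = 251.2225·17.1396/2026.9196 = 2.124333.
Posterior SD = √σₙ² = √(251.2225·17.1396/2026.9196) = 1.4575.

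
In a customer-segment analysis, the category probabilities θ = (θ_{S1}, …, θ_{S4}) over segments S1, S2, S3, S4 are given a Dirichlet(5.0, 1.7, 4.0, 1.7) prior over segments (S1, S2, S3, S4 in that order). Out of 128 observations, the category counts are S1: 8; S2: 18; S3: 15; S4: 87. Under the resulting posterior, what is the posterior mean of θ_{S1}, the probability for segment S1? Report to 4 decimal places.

The Dirichlet prior is conjugate to the Multinomial likelihood: each posterior αⱼ = prior αⱼ + observed count nⱼ.
Posterior concentration: (13.0, 19.7, 19.0, 88.7), total = 140.4.
E[θ_{S1}|data] = α_{S1}/Σα = 13.0/140.4 = 0.0926.

0.0926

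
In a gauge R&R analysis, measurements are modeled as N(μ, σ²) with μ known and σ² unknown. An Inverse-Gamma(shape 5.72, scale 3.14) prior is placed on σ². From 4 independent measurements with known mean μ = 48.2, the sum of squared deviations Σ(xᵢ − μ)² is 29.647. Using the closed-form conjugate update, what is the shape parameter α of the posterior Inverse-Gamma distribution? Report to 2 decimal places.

7.72

With known mean μ and an Inverse-Gamma(α, β) prior on σ², the Normal likelihood is conjugate: posterior is Inv-Gamma(α + n/2, β + Σ(xᵢ−μ)²/2).
Posterior: Inv-Gamma(5.72 + 4/2, 3.14 + 29.647/2) = Inv-Gamma(7.72, 17.9635).
Posterior α = 7.72.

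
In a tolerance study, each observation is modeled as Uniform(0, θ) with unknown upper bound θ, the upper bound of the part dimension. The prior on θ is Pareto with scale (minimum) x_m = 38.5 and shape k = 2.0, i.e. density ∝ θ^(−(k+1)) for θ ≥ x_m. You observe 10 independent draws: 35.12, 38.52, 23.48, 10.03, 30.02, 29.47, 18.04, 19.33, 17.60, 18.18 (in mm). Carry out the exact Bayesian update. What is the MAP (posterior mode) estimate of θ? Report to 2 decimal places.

A Pareto(scale x_m, shape k) prior on the upper bound θ of Uniform(0, θ) is conjugate: posterior is Pareto(max(x_m, max xᵢ), k + n).
Sample maximum = 38.52; prior scale x_m = 38.5 → posterior scale = max = 38.52.
Posterior shape = 2.0 + 10 = 12.0.
The Pareto density is decreasing on [x_m, ∞), so the mode is x_m = 38.52.

38.52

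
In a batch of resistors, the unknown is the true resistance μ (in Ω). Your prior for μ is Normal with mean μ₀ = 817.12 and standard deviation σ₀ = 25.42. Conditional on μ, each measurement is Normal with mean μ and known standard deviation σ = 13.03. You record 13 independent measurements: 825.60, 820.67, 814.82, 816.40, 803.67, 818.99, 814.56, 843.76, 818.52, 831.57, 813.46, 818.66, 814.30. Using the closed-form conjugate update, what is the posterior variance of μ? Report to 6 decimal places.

For Normal data with known variance σ², a Normal(μ₀, σ₀²) prior on μ is conjugate. Posterior precision = 1/σ₀² + n/σ²; posterior mean is the precision-weighted average of μ₀ and x̄.
σ₀² = 25.42² = 646.1764, σ² = 13.03² = 169.7809; σ² + n·σ₀² = 169.7809 + 13·646.1764 = 8570.0741.
Posterior precision = 1/σ₀² + n/σ² = 1/646.1764 + 13/169.7809 = (σ² + n·σ₀²)/(σ₀²σ²) = 8570.0741/(646.1764·169.7809); posterior variance σₙ² = σ₀²σ²/(σ² + n·σ₀²) = 646.1764·169.7809/8570.0741 = 12.801337.

12.801337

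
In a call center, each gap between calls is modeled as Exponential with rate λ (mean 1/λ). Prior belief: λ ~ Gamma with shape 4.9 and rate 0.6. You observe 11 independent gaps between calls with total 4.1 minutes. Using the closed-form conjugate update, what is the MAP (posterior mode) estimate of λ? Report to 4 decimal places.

3.1702

With a Gamma(shape α, rate β) prior on the exponential rate λ, the posterior after n observations with total T = Σxᵢ is Gamma(α+n, β+T).
Posterior: Gamma(4.9+11, 0.6+4.1) = Gamma(15.9, 4.7).
Mode = (α−1)/β = 3.1702.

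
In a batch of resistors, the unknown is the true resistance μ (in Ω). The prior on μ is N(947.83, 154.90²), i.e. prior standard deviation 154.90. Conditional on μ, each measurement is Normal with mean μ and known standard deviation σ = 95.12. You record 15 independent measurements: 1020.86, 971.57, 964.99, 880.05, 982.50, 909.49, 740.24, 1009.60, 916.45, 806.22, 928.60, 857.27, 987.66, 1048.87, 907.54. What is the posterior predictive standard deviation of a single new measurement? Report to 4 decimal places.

98.1642

For Normal data with known variance σ², a Normal(μ₀, σ₀²) prior on μ is conjugate. Posterior precision = 1/σ₀² + n/σ²; posterior mean is the precision-weighted average of μ₀ and x̄.
σ₀² = 154.90² = 23994.01, σ² = 95.12² = 9047.8144; σ² + n·σ₀² = 9047.8144 + 15·23994.01 = 368957.9644.
Posterior precision = 1/σ₀² + n/σ² = 1/23994.01 + 15/9047.8144 = (σ² + n·σ₀²)/(σ₀²σ²) = 368957.9644/(23994.01·9047.8144); posterior variance σₙ² = σ₀²σ²/(σ² + n·σ₀²) = 23994.01·9047.8144/368957.9644 = 588.395888.
Predictive variance for one new observation = σₙ² + σ² = 23994.01·9047.8144/368957.9644 + 9047.8144 = σ²·(σ₀² + 368957.9644)/368957.9644 = 9047.8144·392951.9744/368957.9644 = 9636.210288; SD = √(9047.8144·392951.9744/368957.9644) = 98.1642.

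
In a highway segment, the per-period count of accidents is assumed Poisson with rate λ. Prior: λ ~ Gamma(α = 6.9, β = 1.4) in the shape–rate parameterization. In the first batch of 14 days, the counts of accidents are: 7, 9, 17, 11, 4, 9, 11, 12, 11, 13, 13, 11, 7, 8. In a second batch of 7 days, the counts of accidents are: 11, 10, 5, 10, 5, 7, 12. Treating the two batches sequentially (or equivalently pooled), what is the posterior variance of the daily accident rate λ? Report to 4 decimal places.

0.4183

With a Gamma(shape α, rate β) prior, the Poisson likelihood is conjugate: the posterior is Gamma(α + ΣXᵢ, β + n).
Batch 1: sum of counts S = 143 over n = 14 days.
After batch 1: Gamma(α+S, β+n) = Gamma(6.9+143, 1.4+14) = Gamma(149.9, 15.4).
Batch 2: sum of counts S = 60 over n = 7 days.
After batch 2: Gamma(α+S, β+n) = Gamma(149.9+60, 15.4+7) = Gamma(209.9, 22.4).
Var = α/β² = 209.9/22.4² = 0.4183.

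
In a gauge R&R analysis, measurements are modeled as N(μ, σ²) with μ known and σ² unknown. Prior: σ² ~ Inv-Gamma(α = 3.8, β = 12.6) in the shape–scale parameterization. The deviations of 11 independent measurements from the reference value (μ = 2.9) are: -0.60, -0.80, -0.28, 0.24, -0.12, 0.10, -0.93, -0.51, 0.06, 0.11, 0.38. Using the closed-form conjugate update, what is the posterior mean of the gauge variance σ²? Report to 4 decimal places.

1.6654

With known mean μ and an Inverse-Gamma(α, β) prior on σ², the Normal likelihood is conjugate: posterior is Inv-Gamma(α + n/2, β + Σ(xᵢ−μ)²/2).
Σ(xᵢ−μ)² = (-0.60)² + (-0.80)² + (-0.28)² + (0.24)² + (-0.12)² + (0.10)² + (-0.93)² + (-0.51)² + (0.06)² + (0.11)² + (0.38)² = 2.4455.
Posterior: Inv-Gamma(3.8 + 11/2, 12.6 + 2.4455/2) = Inv-Gamma(9.30, 13.82275).
E[σ²|data] = β/(α−1) = 13.82275/8.30 = 1.6654.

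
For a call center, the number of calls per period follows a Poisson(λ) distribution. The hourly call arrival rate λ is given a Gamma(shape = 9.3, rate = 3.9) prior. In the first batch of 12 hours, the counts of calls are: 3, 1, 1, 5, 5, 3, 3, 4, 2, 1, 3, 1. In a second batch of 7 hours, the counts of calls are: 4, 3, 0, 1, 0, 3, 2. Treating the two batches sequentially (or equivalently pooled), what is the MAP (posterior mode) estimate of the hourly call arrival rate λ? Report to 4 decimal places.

2.3275

With a Gamma(shape α, rate β) prior, the Poisson likelihood is conjugate: the posterior is Gamma(α + ΣXᵢ, β + n).
Batch 1: sum of counts S = 32 over n = 12 hours.
After batch 1: Gamma(α+S, β+n) = Gamma(9.3+32, 3.9+12) = Gamma(41.3, 15.9).
Batch 2: sum of counts S = 13 over n = 7 hours.
After batch 2: Gamma(α+S, β+n) = Gamma(41.3+13, 15.9+7) = Gamma(54.3, 22.9).
Mode of Gamma(α,β) for α≥1 is (α−1)/β = 53.3/22.9 = 2.3275.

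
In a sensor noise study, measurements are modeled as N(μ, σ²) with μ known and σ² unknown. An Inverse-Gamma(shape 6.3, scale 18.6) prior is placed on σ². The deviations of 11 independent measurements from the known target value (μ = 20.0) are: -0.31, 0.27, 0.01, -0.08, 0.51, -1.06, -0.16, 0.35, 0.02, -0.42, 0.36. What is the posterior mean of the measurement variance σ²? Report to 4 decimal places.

With known mean μ and an Inverse-Gamma(α, β) prior on σ², the Normal likelihood is conjugate: posterior is Inv-Gamma(α + n/2, β + Σ(xᵢ−μ)²/2).
Σ(xᵢ−μ)² = (-0.31)² + (0.27)² + (0.01)² + (-0.08)² + (0.51)² + (-1.06)² + (-0.16)² + (0.35)² + (0.02)² + (-0.42)² + (0.36)² = 2.0137.
Posterior: Inv-Gamma(6.3 + 11/2, 18.6 + 2.0137/2) = Inv-Gamma(11.80, 19.60685).
E[σ²|data] = β/(α−1) = 19.60685/10.80 = 1.8154.

1.8154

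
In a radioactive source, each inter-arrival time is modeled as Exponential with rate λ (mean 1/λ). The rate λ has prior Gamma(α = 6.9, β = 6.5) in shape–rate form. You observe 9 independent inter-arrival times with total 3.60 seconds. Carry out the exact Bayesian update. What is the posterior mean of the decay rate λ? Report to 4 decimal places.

1.5743

With a Gamma(shape α, rate β) prior on the exponential rate λ, the posterior after n observations with total T = Σxᵢ is Gamma(α+n, β+T).
Posterior: Gamma(6.9+9, 6.5+3.60) = Gamma(15.9, 10.10).
Posterior mean of λ = α/β = 15.9/10.10 = 1.5743.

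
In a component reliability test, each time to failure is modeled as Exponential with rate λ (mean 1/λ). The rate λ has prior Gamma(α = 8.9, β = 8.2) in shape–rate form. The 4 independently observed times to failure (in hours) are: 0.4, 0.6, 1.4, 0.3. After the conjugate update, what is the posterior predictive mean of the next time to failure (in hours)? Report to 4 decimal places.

With a Gamma(shape α, rate β) prior on the exponential rate λ, the posterior after n observations with total T = Σxᵢ is Gamma(α+n, β+T).
Sum of observations T = 2.7 hours; n = 4.
Posterior: Gamma(8.9+4, 8.2+2.7) = Gamma(12.9, 10.9).
The predictive distribution for the next observation is Lomax; its mean is β/(α−1) = 10.9/11.9 = 0.9160.

0.9160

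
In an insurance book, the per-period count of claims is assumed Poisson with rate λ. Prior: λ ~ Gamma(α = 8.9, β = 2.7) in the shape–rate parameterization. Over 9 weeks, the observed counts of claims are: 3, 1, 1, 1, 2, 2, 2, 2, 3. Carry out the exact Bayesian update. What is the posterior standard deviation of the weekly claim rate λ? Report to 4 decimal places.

0.4350

With a Gamma(shape α, rate β) prior, the Poisson likelihood is conjugate: the posterior is Gamma(α + ΣXᵢ, β + n).
Sum of counts S = 17 over n = 9 weeks.
Posterior: Gamma(α+S, β+n) = Gamma(8.9+17, 2.7+9) = Gamma(25.9, 11.7).
SD = √α/β = √25.9/11.7 = 0.4350.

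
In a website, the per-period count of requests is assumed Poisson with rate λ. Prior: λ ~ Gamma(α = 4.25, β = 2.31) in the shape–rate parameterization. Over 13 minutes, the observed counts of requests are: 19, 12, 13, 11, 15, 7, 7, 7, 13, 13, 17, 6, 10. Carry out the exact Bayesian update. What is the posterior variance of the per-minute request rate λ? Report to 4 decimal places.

0.6581

With a Gamma(shape α, rate β) prior, the Poisson likelihood is conjugate: the posterior is Gamma(α + ΣXᵢ, β + n).
Sum of counts S = 150 over n = 13 minutes.
Posterior: Gamma(α+S, β+n) = Gamma(4.25+150, 2.31+13) = Gamma(154.25, 15.31).
Var = α/β² = 154.25/15.31² = 0.6581.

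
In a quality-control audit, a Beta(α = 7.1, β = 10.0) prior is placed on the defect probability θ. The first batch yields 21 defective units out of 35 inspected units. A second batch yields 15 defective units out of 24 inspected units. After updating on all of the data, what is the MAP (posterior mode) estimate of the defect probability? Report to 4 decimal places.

0.5682

The Beta prior is conjugate to a Binomial/Bernoulli likelihood; the update adds successes to α and failures to β.
After batch 1: Beta(7.1+21, 10.0+14) = Beta(28.1, 24.0).
After batch 2: Beta(28.1+15, 24.0+9) = Beta(43.1, 33.0).
Mode of Beta(a,b) for a,b>1 is (a−1)/(a+b−2) = 42.1/74.1 = 0.5682.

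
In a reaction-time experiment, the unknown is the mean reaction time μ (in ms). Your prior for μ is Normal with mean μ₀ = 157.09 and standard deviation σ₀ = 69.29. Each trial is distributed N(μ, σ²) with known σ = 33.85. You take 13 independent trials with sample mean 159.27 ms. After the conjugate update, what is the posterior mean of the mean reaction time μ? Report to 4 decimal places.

159.2307

For Normal data with known variance σ², a Normal(μ₀, σ₀²) prior on μ is conjugate. Posterior precision = 1/σ₀² + n/σ²; posterior mean is the precision-weighted average of μ₀ and x̄.
n·x̄ = 13·159.27 = 2070.51.
σ₀² = 69.29² = 4801.1041, σ² = 33.85² = 1145.8225; σ² + n·σ₀² = 1145.8225 + 13·4801.1041 = 63560.1758.
Posterior mean = (μ₀/σ₀² + n·x̄/σ²)/(1/σ₀² + n/σ²) = (σ²·μ₀ + σ₀²·n·x̄)/(σ² + n·σ₀²) = (1145.8225·157.09 + 4801.1041·2070.51)/63560.1758 = 10120731.306616/63560.1758 = 159.2307.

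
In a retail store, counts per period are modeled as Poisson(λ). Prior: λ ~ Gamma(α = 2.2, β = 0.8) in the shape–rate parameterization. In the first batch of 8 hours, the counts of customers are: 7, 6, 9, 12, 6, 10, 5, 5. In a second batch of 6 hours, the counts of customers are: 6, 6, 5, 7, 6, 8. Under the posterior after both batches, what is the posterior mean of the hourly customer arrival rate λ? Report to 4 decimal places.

With a Gamma(shape α, rate β) prior, the Poisson likelihood is conjugate: the posterior is Gamma(α + ΣXᵢ, β + n).
Batch 1: sum of counts S = 60 over n = 8 hours.
After batch 1: Gamma(α+S, β+n) = Gamma(2.2+60, 0.8+8) = Gamma(62.2, 8.8).
Batch 2: sum of counts S = 38 over n = 6 hours.
After batch 2: Gamma(α+S, β+n) = Gamma(62.2+38, 8.8+6) = Gamma(100.2, 14.8).
Posterior mean = α/β = 100.2/14.8 = 6.7703.

6.7703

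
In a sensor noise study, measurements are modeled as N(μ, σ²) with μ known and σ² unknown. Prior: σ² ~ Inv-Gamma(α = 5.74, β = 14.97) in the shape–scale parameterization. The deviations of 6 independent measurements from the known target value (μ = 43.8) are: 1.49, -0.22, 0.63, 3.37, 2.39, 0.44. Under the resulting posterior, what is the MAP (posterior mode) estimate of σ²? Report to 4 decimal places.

2.5600

With known mean μ and an Inverse-Gamma(α, β) prior on σ², the Normal likelihood is conjugate: posterior is Inv-Gamma(α + n/2, β + Σ(xᵢ−μ)²/2).
Σ(xᵢ−μ)² = (1.49)² + (-0.22)² + (0.63)² + (3.37)² + (2.39)² + (0.44)² = 19.9280.
Posterior: Inv-Gamma(5.74 + 6/2, 14.97 + 19.9280/2) = Inv-Gamma(8.74, 24.93400).
Mode = β/(α+1) = 24.93400/9.74 = 2.5600.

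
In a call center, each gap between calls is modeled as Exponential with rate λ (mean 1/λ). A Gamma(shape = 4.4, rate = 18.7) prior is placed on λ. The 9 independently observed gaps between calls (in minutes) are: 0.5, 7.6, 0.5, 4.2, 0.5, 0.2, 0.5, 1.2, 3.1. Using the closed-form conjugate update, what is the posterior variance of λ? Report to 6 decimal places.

0.009788

With a Gamma(shape α, rate β) prior on the exponential rate λ, the posterior after n observations with total T = Σxᵢ is Gamma(α+n, β+T).
Sum of observations T = 18.3 minutes; n = 9.
Posterior: Gamma(4.4+9, 18.7+18.3) = Gamma(13.4, 37.0).
Var = α/β² = 0.009788.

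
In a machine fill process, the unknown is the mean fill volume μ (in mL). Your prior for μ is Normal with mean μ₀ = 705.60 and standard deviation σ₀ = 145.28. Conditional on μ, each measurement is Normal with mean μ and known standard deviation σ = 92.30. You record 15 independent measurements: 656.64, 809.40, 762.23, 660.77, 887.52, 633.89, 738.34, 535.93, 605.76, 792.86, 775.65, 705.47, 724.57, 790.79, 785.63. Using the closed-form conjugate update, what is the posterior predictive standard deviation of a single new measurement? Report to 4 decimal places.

For Normal data with known variance σ², a Normal(μ₀, σ₀²) prior on μ is conjugate. Posterior precision = 1/σ₀² + n/σ²; posterior mean is the precision-weighted average of μ₀ and x̄.
σ₀² = 145.28² = 21106.2784, σ² = 92.30² = 8519.29; σ² + n·σ₀² = 8519.29 + 15·21106.2784 = 325113.466.
Posterior precision = 1/σ₀² + n/σ² = 1/21106.2784 + 15/8519.29 = (σ² + n·σ₀²)/(σ₀²σ²) = 325113.466/(21106.2784·8519.29); posterior variance σₙ² = σ₀²σ²/(σ² + n·σ₀²) = 21106.2784·8519.29/325113.466 = 553.070006.
Predictive variance for one new observation = σₙ² + σ² = 21106.2784·8519.29/325113.466 + 8519.29 = σ²·(σ₀² + 325113.466)/325113.466 = 8519.29·346219.7444/325113.466 = 9072.360006; SD = √(8519.29·346219.7444/325113.466) = 95.2489.

95.2489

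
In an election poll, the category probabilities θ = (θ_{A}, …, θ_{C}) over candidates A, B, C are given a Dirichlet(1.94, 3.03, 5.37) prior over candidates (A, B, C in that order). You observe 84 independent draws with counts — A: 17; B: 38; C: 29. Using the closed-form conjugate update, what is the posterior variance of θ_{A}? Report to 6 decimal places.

0.001683

The Dirichlet prior is conjugate to the Multinomial likelihood: each posterior αⱼ = prior αⱼ + observed count nⱼ.
Posterior concentration: (18.94, 41.03, 34.37), total = 94.34.
Var[θ_j] = α_j(Σα−α_j)/((Σα)²(Σα+1)) = 18.94·75.40/(94.34²·95.34) = 0.001683.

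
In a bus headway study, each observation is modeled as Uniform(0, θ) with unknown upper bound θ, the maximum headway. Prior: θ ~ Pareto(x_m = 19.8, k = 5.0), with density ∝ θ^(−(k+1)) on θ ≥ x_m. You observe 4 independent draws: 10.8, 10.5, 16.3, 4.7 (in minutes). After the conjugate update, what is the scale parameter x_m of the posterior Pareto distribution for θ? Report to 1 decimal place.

A Pareto(scale x_m, shape k) prior on the upper bound θ of Uniform(0, θ) is conjugate: posterior is Pareto(max(x_m, max xᵢ), k + n).
Sample maximum = 16.3; prior scale x_m = 19.8 → posterior scale = max = 19.8.
Posterior shape = 5.0 + 4 = 9.0.
Posterior scale x_m = 19.8.

19.8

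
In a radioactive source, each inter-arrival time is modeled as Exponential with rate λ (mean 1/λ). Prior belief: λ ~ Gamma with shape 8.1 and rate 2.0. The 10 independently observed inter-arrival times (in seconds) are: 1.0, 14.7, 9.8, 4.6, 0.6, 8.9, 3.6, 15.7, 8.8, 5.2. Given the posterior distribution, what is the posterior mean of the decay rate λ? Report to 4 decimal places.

With a Gamma(shape α, rate β) prior on the exponential rate λ, the posterior after n observations with total T = Σxᵢ is Gamma(α+n, β+T).
Sum of observations T = 72.9 seconds; n = 10.
Posterior: Gamma(8.1+10, 2.0+72.9) = Gamma(18.1, 74.9).
Posterior mean of λ = α/β = 18.1/74.9 = 0.2417.

0.2417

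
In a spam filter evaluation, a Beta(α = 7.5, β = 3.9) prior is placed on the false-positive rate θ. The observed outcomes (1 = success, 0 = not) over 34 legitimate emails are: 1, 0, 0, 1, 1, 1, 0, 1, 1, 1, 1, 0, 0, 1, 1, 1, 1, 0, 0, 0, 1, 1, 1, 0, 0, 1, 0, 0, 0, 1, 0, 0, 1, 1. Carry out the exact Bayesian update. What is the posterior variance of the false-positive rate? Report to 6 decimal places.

The Beta prior is conjugate to a Binomial/Bernoulli likelihood; the update adds successes to α and failures to β.
Posterior: Beta(α+k, β+n−k) = Beta(7.5+19, 3.9+15) = Beta(26.5, 18.9).
Var = αβ/((α+β)²(α+β+1)) = 26.5·18.9/(45.4²·46.4) = 0.005237.

0.005237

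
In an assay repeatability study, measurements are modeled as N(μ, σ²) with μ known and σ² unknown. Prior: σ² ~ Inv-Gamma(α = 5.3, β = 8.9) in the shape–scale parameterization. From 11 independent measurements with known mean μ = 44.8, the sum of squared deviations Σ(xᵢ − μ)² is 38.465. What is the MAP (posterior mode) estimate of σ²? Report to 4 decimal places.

With known mean μ and an Inverse-Gamma(α, β) prior on σ², the Normal likelihood is conjugate: posterior is Inv-Gamma(α + n/2, β + Σ(xᵢ−μ)²/2).
Posterior: Inv-Gamma(5.3 + 11/2, 8.9 + 38.465/2) = Inv-Gamma(10.80, 28.1325).
Mode = β/(α+1) = 28.1325/11.80 = 2.3841.

2.3841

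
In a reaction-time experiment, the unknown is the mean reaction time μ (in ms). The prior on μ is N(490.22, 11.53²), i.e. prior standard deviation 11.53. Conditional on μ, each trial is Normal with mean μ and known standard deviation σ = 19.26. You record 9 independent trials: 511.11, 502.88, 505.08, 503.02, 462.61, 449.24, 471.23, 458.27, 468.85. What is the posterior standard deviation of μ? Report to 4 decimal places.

For Normal data with known variance σ², a Normal(μ₀, σ₀²) prior on μ is conjugate. Posterior precision = 1/σ₀² + n/σ²; posterior mean is the precision-weighted average of μ₀ and x̄.
σ₀² = 11.53² = 132.9409, σ² = 19.26² = 370.9476; σ² + n·σ₀² = 370.9476 + 9·132.9409 = 1567.4157.
Posterior precision = 1/σ₀² + n/σ² = 1/132.9409 + 9/370.9476 = (σ² + n·σ₀²)/(σ₀²σ²) = 1567.4157/(132.9409·370.9476); posterior variance σₙ² = σ₀²σ²/(σ² + n·σ₀²) = 132.9409·370.9476/1567.4157 = 31.462048.
Posterior SD = √σₙ² = √(132.9409·370.9476/1567.4157) = 5.6091.

5.6091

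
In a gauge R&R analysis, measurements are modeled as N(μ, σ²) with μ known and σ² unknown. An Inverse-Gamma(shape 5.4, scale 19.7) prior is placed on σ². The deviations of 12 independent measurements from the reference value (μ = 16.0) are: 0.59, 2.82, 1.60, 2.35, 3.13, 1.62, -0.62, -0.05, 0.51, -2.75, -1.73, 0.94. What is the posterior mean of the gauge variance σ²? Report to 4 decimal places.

With known mean μ and an Inverse-Gamma(α, β) prior on σ², the Normal likelihood is conjugate: posterior is Inv-Gamma(α + n/2, β + Σ(xᵢ−μ)²/2).
Σ(xᵢ−μ)² = (0.59)² + (2.82)² + (1.60)² + (2.35)² + (3.13)² + (1.62)² + (-0.62)² + (-0.05)² + (0.51)² + (-2.75)² + (-1.73)² + (0.94)² = 40.8903.
Posterior: Inv-Gamma(5.4 + 12/2, 19.7 + 40.8903/2) = Inv-Gamma(11.40, 40.14515).
E[σ²|data] = β/(α−1) = 40.14515/10.40 = 3.8601.

3.8601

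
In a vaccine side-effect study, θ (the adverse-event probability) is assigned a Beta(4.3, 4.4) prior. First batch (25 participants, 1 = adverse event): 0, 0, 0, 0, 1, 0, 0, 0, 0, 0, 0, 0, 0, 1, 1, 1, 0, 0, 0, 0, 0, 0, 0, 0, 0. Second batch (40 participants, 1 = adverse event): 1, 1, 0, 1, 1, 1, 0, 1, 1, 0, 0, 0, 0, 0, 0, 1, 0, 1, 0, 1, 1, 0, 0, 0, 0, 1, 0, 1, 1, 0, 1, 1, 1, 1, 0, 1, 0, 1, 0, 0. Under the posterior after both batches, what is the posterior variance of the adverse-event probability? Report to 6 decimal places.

The Beta prior is conjugate to a Binomial/Bernoulli likelihood; the update adds successes to α and failures to β.
After batch 1: Beta(4.3+4, 4.4+21) = Beta(8.3, 25.4).
After batch 2: Beta(8.3+20, 25.4+20) = Beta(28.3, 45.4).
Var = αβ/((α+β)²(α+β+1)) = 28.3·45.4/(73.7²·74.7) = 0.003167.

0.003167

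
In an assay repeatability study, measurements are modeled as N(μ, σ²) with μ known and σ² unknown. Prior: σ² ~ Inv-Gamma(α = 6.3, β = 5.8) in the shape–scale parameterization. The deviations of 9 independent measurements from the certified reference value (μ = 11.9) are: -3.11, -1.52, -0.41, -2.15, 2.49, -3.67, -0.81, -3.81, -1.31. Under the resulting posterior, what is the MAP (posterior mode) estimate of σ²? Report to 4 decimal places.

2.7513

With known mean μ and an Inverse-Gamma(α, β) prior on σ², the Normal likelihood is conjugate: posterior is Inv-Gamma(α + n/2, β + Σ(xᵢ−μ)²/2).
Σ(xᵢ−μ)² = (-3.11)² + (-1.52)² + (-0.41)² + (-2.15)² + (2.49)² + (-3.67)² + (-0.81)² + (-3.81)² + (-1.31)² = 53.3304.
Posterior: Inv-Gamma(6.3 + 9/2, 5.8 + 53.3304/2) = Inv-Gamma(10.80, 32.46520).
Mode = β/(α+1) = 32.46520/11.80 = 2.7513.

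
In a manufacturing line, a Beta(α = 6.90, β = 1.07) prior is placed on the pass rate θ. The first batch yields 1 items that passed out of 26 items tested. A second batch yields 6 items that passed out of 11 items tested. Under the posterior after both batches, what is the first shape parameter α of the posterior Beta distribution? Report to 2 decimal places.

The Beta prior is conjugate to a Binomial/Bernoulli likelihood; the update adds successes to α and failures to β.
After batch 1: Beta(6.90+1, 1.07+25) = Beta(7.90, 26.07).
After batch 2: Beta(7.90+6, 26.07+5) = Beta(13.90, 31.07).
Posterior α = 13.90.

13.90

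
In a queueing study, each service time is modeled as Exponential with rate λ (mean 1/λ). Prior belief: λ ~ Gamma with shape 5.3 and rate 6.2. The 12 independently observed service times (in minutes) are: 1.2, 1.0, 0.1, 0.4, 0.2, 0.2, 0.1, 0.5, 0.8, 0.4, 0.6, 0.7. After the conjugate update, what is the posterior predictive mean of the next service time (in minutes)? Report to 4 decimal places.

0.7607

With a Gamma(shape α, rate β) prior on the exponential rate λ, the posterior after n observations with total T = Σxᵢ is Gamma(α+n, β+T).
Sum of observations T = 6.2 minutes; n = 12.
Posterior: Gamma(5.3+12, 6.2+6.2) = Gamma(17.3, 12.4).
The predictive distribution for the next observation is Lomax; its mean is β/(α−1) = 12.4/16.3 = 0.7607.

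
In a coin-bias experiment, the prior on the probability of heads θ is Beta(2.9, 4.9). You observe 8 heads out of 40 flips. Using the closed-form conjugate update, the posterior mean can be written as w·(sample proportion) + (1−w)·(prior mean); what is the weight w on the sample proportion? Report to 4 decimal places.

The Beta prior is conjugate to a Binomial/Bernoulli likelihood; the update adds successes to α and failures to β.
Posterior mean = (α₀+k)/(α₀+β₀+n) = [n/(α₀+β₀+n)]·(k/n) + [(α₀+β₀)/(α₀+β₀+n)]·α₀/(α₀+β₀), so only n and the prior enter the weight.
The weight on the data is w = n/(α₀+β₀+n) = 40/(2.9+4.9+40) = 40/47.8 = 0.8368.

0.8368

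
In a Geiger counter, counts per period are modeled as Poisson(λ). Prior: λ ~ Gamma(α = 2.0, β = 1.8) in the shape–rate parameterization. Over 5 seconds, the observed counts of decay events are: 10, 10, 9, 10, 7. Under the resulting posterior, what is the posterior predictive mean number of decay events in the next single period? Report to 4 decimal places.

With a Gamma(shape α, rate β) prior, the Poisson likelihood is conjugate: the posterior is Gamma(α + ΣXᵢ, β + n).
Sum of counts S = 46 over n = 5 seconds.
Posterior: Gamma(α+S, β+n) = Gamma(2.0+46, 1.8+5) = Gamma(48.0, 6.8).
The predictive distribution for one future period is NegBinom with mean α/β = 7.0588.

7.0588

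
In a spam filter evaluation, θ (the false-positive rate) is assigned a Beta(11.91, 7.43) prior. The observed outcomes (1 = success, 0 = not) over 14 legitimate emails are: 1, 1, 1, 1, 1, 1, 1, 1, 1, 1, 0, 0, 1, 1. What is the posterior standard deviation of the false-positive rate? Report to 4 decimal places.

The Beta prior is conjugate to a Binomial/Bernoulli likelihood; the update adds successes to α and failures to β.
Posterior: Beta(α+k, β+n−k) = Beta(11.91+12, 7.43+2) = Beta(23.91, 9.43).
Var = αβ/((α+β)²(α+β+1)) = 23.91·9.43/(33.34²·34.34) = 0.00590690; SD = √0.00590690 = 0.0769.

0.0769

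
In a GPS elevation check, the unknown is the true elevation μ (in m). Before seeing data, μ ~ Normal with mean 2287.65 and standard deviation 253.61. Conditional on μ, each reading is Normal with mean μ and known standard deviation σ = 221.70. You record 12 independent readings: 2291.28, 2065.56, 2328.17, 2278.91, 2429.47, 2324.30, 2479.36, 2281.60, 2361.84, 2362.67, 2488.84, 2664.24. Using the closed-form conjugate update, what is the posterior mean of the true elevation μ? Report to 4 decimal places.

For Normal data with known variance σ², a Normal(μ₀, σ₀²) prior on μ is conjugate. Posterior precision = 1/σ₀² + n/σ²; posterior mean is the precision-weighted average of μ₀ and x̄.
Σxᵢ = 2291.28 + 2065.56 + 2328.17 + 2278.91 + 2429.47 + 2324.30 + 2479.36 + 2281.60 + 2361.84 + 2362.67 + 2488.84 + 2664.24 = 28356.24, so n·x̄ = 28356.24.
σ₀² = 253.61² = 64318.0321, σ² = 221.70² = 49150.89; σ² + n·σ₀² = 49150.89 + 12·64318.0321 = 820967.2752.
Posterior mean = (μ₀/σ₀² + n·x̄/σ²)/(1/σ₀² + n/σ²) = (σ²·μ₀ + σ₀²·n·x̄)/(σ² + n·σ₀²) = (49150.89·2287.65 + 64318.0321·28356.24)/820967.2752 = 1936257588.063804/820967.2752 = 2358.5076.

2358.5076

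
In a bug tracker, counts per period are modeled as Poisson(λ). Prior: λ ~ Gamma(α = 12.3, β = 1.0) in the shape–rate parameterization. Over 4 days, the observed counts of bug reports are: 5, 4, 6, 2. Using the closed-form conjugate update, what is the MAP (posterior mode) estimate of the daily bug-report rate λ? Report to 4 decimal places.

With a Gamma(shape α, rate β) prior, the Poisson likelihood is conjugate: the posterior is Gamma(α + ΣXᵢ, β + n).
Sum of counts S = 17 over n = 4 days.
Posterior: Gamma(α+S, β+n) = Gamma(12.3+17, 1.0+4) = Gamma(29.3, 5.0).
Mode of Gamma(α,β) for α≥1 is (α−1)/β = 28.3/5.0 = 5.6600.

5.6600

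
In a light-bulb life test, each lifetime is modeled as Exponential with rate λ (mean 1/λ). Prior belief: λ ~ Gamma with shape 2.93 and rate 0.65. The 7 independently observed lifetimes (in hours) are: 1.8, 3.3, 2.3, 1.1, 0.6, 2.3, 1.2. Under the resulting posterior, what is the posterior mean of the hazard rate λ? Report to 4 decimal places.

With a Gamma(shape α, rate β) prior on the exponential rate λ, the posterior after n observations with total T = Σxᵢ is Gamma(α+n, β+T).
Sum of observations T = 12.6 hours; n = 7.
Posterior: Gamma(2.93+7, 0.65+12.6) = Gamma(9.93, 13.25).
Posterior mean of λ = α/β = 9.93/13.25 = 0.7494.

0.7494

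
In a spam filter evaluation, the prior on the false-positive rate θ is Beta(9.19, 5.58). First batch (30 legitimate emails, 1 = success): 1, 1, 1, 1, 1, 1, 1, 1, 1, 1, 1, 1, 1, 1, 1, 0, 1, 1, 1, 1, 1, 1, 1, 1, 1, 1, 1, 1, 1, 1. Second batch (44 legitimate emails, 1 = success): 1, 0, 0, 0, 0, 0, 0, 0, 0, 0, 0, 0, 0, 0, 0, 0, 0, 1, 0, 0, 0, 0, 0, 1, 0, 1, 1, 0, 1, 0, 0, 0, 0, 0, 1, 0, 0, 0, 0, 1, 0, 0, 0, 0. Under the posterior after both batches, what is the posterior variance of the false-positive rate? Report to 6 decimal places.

The Beta prior is conjugate to a Binomial/Bernoulli likelihood; the update adds successes to α and failures to β.
After batch 1: Beta(9.19+29, 5.58+1) = Beta(38.19, 6.58).
After batch 2: Beta(38.19+8, 6.58+36) = Beta(46.19, 42.58).
Var = αβ/((α+β)²(α+β+1)) = 46.19·42.58/(88.77²·89.77) = 0.002780.

0.002780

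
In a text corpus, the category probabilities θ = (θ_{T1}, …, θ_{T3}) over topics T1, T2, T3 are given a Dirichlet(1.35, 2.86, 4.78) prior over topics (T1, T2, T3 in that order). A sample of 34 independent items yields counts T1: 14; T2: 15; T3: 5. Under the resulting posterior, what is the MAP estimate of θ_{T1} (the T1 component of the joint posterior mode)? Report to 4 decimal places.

0.3588

The Dirichlet prior is conjugate to the Multinomial likelihood: each posterior αⱼ = prior αⱼ + observed count nⱼ.
Posterior concentration: (15.35, 17.86, 9.78), total = 42.99.
Joint mode component: (α_{T1}−1)/(Σα−K) = 14.35/39.99 = 0.3588.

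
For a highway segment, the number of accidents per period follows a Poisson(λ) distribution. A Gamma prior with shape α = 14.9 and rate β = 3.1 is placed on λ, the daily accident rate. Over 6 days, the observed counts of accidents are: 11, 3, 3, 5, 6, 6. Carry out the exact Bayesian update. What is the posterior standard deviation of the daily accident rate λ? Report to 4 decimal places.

With a Gamma(shape α, rate β) prior, the Poisson likelihood is conjugate: the posterior is Gamma(α + ΣXᵢ, β + n).
Sum of counts S = 34 over n = 6 days.
Posterior: Gamma(α+S, β+n) = Gamma(14.9+34, 3.1+6) = Gamma(48.9, 9.1).
SD = √α/β = √48.9/9.1 = 0.7684.

0.7684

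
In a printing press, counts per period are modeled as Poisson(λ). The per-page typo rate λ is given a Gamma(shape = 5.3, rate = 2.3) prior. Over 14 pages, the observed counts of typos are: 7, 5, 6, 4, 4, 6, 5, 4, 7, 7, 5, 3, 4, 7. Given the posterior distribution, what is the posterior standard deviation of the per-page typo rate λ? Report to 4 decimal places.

0.5463

With a Gamma(shape α, rate β) prior, the Poisson likelihood is conjugate: the posterior is Gamma(α + ΣXᵢ, β + n).
Sum of counts S = 74 over n = 14 pages.
Posterior: Gamma(α+S, β+n) = Gamma(5.3+74, 2.3+14) = Gamma(79.3, 16.3).
SD = √α/β = √79.3/16.3 = 0.5463.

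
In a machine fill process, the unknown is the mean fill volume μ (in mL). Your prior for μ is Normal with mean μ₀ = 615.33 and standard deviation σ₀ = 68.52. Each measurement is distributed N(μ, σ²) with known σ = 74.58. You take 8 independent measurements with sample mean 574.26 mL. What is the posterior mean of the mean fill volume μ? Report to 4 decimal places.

For Normal data with known variance σ², a Normal(μ₀, σ₀²) prior on μ is conjugate. Posterior precision = 1/σ₀² + n/σ²; posterior mean is the precision-weighted average of μ₀ and x̄.
n·x̄ = 8·574.26 = 4594.08.
σ₀² = 68.52² = 4694.9904, σ² = 74.58² = 5562.1764; σ² + n·σ₀² = 5562.1764 + 8·4694.9904 = 43122.0996.
Posterior mean = (μ₀/σ₀² + n·x̄/σ²)/(1/σ₀² + n/σ²) = (σ²·μ₀ + σ₀²·n·x̄)/(σ² + n·σ₀²) = (5562.1764·615.33 + 4694.9904·4594.08)/43122.0996 = 24991735.501044/43122.0996 = 579.5575.

579.5575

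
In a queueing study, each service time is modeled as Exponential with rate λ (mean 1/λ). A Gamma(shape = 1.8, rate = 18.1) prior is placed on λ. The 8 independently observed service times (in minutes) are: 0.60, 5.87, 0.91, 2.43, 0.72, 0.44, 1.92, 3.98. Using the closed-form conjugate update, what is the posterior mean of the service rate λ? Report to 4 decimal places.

With a Gamma(shape α, rate β) prior on the exponential rate λ, the posterior after n observations with total T = Σxᵢ is Gamma(α+n, β+T).
Sum of observations T = 16.87 minutes; n = 8.
Posterior: Gamma(1.8+8, 18.1+16.87) = Gamma(9.8, 34.97).
Posterior mean of λ = α/β = 9.8/34.97 = 0.2802.

0.2802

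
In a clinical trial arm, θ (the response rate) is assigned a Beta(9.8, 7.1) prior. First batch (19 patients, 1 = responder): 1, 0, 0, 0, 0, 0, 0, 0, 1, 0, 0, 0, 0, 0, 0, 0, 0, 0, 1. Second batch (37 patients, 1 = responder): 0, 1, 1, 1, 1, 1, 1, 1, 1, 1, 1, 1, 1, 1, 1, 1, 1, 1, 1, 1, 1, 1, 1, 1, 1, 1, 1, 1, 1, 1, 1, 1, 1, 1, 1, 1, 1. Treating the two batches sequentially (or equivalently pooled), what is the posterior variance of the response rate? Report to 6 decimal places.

The Beta prior is conjugate to a Binomial/Bernoulli likelihood; the update adds successes to α and failures to β.
After batch 1: Beta(9.8+3, 7.1+16) = Beta(12.8, 23.1).
After batch 2: Beta(12.8+36, 23.1+1) = Beta(48.8, 24.1).
Var = αβ/((α+β)²(α+β+1)) = 48.8·24.1/(72.9²·73.9) = 0.002995.

0.002995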